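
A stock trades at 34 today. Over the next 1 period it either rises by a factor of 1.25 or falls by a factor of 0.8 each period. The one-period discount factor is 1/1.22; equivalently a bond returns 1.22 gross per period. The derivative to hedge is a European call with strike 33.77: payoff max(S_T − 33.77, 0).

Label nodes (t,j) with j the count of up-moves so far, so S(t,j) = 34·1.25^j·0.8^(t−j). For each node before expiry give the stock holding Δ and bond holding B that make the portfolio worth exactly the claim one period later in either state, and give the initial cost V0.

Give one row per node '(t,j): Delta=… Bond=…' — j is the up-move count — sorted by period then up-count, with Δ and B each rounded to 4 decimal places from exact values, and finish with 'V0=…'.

The replicating-portfolio and risk-neutral prices coincide; use p* = (1.22−0.8)/(1.25−0.8) = 0.9333 for the latter.
Terminal payoffs: V(1,0)=0.0000, V(1,1)=8.7300
(0,0): S=34.0000. Δ = (V_up−V_dn)/(S_up−S_dn) = (8.7300−0.0000)/(42.5000−27.2000) = 0.5706. V = [p*·8.7300 + (1−p*)·0.0000]/1.22 = 6.6787. B = V − Δ·S = -12.7213.
Root portfolio cost Δ·34+B reproduces V0=6.6787.

(0,0): Delta=0.5706 Bond=-12.7213
V0=6.6787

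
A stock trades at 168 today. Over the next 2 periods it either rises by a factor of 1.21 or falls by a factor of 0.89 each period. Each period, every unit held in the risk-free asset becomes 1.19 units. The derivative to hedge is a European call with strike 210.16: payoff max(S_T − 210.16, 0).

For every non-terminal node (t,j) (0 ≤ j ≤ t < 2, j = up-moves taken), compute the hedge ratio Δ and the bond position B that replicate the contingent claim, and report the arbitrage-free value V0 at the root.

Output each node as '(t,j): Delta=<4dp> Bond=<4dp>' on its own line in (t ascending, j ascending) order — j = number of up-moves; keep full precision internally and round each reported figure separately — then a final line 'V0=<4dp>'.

Risk-neutral probability p* = (R−d)/(u−d) = (1.19−0.89)/(1.21−0.89) = 0.9375.
Terminal values V(2,·): V(2,0)=0.0000, V(2,1)=0.0000, V(2,2)=35.8088
(1,0): S=149.5200. Δ = (V_up−V_dn)/(S_up−S_dn) = (0.0000−0.0000)/(180.9192−133.0728) = 0.0000. V = [p*·0.0000 + (1−p*)·0.0000]/1.19 = 0.0000. B = V − Δ·S = 0.0000.
(1,1): S=203.2800. Δ = (V_up−V_dn)/(S_up−S_dn) = (35.8088−0.0000)/(245.9688−180.9192) = 0.5505. V = [p*·35.8088 + (1−p*)·0.0000]/1.19 = 28.2107. B = V − Δ·S = -83.6918.
(0,0): S=168.0000. Δ = (V_up−V_dn)/(S_up−S_dn) = (28.2107−0.0000)/(203.2800−149.5200) = 0.5248. V = [p*·28.2107 + (1−p*)·0.0000]/1.19 = 22.2248. B = V − Δ·S = -65.9337.
Self-financing check: at every node Δ·S+B equals the discounted successor values.

(0,0): Delta=0.5248 Bond=-65.9337
(1,0): Delta=0.0000 Bond=0.0000
(1,1): Delta=0.5505 Bond=-83.6918
V0=22.2248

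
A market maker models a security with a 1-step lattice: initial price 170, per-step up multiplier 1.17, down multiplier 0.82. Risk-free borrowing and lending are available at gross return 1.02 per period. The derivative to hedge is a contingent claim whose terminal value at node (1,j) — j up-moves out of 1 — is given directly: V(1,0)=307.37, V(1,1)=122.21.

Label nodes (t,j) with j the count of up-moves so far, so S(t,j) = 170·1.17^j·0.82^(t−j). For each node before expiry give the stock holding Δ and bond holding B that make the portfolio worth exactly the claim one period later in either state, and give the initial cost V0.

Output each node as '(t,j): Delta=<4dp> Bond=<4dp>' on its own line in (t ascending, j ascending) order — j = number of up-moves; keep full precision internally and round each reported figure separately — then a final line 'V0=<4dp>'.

Risk-neutral probability p* = (R−d)/(u−d) = (1.02−0.82)/(1.17−0.82) = 0.5714.
Payoff layer (t=1): V(1,0)=307.3700, V(1,1)=122.2100
Node (0,0) S=170.0000: V=(p*·122.2100+(1−p*)·307.3700)/1.02=197.6120; Δ=(122.2100−307.3700)/(198.9000−139.4000)=-3.1119; B=V−Δ·S=726.6406
Each (Δ,B) replicates both successor values, so the strategy is self-financing and V0 is arbitrage-free.

(0,0): Delta=-3.1119 Bond=726.6406
V0=197.6120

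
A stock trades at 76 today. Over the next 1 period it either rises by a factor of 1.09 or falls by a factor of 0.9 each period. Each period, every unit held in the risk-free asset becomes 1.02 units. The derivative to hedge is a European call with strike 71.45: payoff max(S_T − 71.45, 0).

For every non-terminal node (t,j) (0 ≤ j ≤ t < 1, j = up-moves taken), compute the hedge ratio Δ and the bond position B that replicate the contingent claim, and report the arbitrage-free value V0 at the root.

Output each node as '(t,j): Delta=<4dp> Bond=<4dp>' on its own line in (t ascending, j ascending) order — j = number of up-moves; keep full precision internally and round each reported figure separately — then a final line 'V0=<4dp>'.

(0,0): Delta=0.7888 Bond=-52.8947
V0=7.0526

Risk-neutral probability p* = (R−d)/(u−d) = (1.02−0.9)/(1.09−0.9) = 0.6316.
Terminal payoffs: V(1,0)=0.0000, V(1,1)=11.3900
Node (0,0) S=76.0000: V=(p*·11.3900+(1−p*)·0.0000)/1.02=7.0526; Δ=(11.3900−0.0000)/(82.8400−68.4000)=0.7888; B=V−Δ·S=-52.8947
Check: Δ(0,0)·S0 + B(0,0) = 7.0526 = V0.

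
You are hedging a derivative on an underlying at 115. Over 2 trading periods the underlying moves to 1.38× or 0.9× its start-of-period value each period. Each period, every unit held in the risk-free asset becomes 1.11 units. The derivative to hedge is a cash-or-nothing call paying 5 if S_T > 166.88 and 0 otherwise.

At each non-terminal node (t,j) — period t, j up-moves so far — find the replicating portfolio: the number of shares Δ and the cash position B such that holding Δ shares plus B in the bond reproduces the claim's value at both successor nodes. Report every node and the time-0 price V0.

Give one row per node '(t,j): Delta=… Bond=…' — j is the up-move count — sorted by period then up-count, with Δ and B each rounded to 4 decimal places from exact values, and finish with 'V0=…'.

The replicating-portfolio and risk-neutral prices coincide; use p* = (1.11−0.9)/(1.38−0.9) = 0.4375 for the latter.
Payoff layer (t=2): V(2,0)=0.0000, V(2,1)=0.0000, V(2,2)=5.0000
  t=1,j=0: stock 103.5000 → up 142.8300 (V=0.0000), down 93.1500 (V=0.0000). Price 0.0000; hedge Δ=0.0000, bond B=0.0000.
  t=1,j=1: stock 158.7000 → up 219.0060 (V=5.0000), down 142.8300 (V=0.0000). Price 1.9707; hedge Δ=0.0656, bond B=-8.4459.
  t=0,j=0: stock 115.0000 → up 158.7000 (V=1.9707), down 103.5000 (V=0.0000). Price 0.7767; hedge Δ=0.0357, bond B=-3.3289.
Each (Δ,B) replicates both successor values, so the strategy is self-financing and V0 is arbitrage-free.

(0,0): Delta=0.0357 Bond=-3.3289
(1,0): Delta=0.0000 Bond=0.0000
(1,1): Delta=0.0656 Bond=-8.4459
V0=0.7767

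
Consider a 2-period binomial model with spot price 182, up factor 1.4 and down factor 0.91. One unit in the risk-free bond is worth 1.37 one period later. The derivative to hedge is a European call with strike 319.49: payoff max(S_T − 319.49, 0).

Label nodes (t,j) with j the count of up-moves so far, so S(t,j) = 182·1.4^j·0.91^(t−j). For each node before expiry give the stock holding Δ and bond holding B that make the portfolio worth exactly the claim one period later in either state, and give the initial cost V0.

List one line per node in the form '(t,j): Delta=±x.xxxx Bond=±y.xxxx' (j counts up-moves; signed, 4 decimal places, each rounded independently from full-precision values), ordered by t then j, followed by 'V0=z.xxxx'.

No-arbitrage ⇒ martingale measure with p* = (R−d)/(u−d) = 0.9388.
Terminal values V(2,·): V(2,0)=0.0000, V(2,1)=0.0000, V(2,2)=37.2300
Node (1,0) S=165.6200: V=(p*·0.0000+(1−p*)·0.0000)/1.37=0.0000; Δ=(0.0000−0.0000)/(231.8680−150.7142)=0.0000; B=V−Δ·S=0.0000
Node (1,1) S=254.8000: V=(p*·37.2300+(1−p*)·0.0000)/1.37=25.5114; Δ=(37.2300−0.0000)/(356.7200−231.8680)=0.2982; B=V−Δ·S=-50.4682
Node (0,0) S=182.0000: V=(p*·25.5114+(1−p*)·0.0000)/1.37=17.4814; Δ=(25.5114−0.0000)/(254.8000−165.6200)=0.2861; B=V−Δ·S=-34.5827
Check: Δ(0,0)·S0 + B(0,0) = 17.4814 = V0.

(0,0): Delta=0.2861 Bond=-34.5827
(1,0): Delta=0.0000 Bond=0.0000
(1,1): Delta=0.2982 Bond=-50.4682
V0=17.4814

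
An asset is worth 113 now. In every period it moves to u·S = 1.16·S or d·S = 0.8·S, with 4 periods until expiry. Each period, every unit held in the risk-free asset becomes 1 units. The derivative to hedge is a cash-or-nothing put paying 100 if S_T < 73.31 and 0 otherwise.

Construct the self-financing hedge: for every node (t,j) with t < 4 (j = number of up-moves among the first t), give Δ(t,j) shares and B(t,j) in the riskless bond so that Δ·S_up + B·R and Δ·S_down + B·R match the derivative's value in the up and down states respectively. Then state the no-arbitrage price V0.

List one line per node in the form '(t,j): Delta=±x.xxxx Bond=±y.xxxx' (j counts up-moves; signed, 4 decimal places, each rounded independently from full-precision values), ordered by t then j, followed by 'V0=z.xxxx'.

(0,0): Delta=-0.8093 Bond=114.8605
(1,0): Delta=-1.5174 Bond=178.8752
(1,1): Delta=-0.4186 Bond=63.6488
(2,0): Delta=-2.1339 Bond=223.4568
(2,1): Delta=-1.1773 Bond=143.2099
(2,2): Delta=0.0000 Bond=0.0000
(3,0): Delta=0.0000 Bond=100.0000
(3,1): Delta=-3.3112 Bond=322.2222
(3,2): Delta=0.0000 Bond=0.0000
(3,3): Delta=0.0000 Bond=0.0000
V0=23.4111

The replicating-portfolio and risk-neutral prices coincide; use p* = (1−0.8)/(1.16−0.8) = 0.5556 for the latter.
Terminal payoffs: V(4,0)=100.0000, V(4,1)=100.0000, V(4,2)=0.0000, V(4,3)=0.0000, V(4,4)=0.0000
Node (3,0) S=57.8560: V=(p*·100.0000+(1−p*)·100.0000)/1=100.0000; Δ=(100.0000−100.0000)/(67.1130−46.2848)=0.0000; B=V−Δ·S=100.0000
Node (3,1) S=83.8912: V=(p*·0.0000+(1−p*)·100.0000)/1=44.4444; Δ=(0.0000−100.0000)/(97.3138−67.1130)=-3.3112; B=V−Δ·S=322.2222
Node (3,2) S=121.6422: V=(p*·0.0000+(1−p*)·0.0000)/1=0.0000; Δ=(0.0000−0.0000)/(141.1050−97.3138)=0.0000; B=V−Δ·S=0.0000
Node (3,3) S=176.3812: V=(p*·0.0000+(1−p*)·0.0000)/1=0.0000; Δ=(0.0000−0.0000)/(204.6022−141.1050)=0.0000; B=V−Δ·S=0.0000
Node (2,0) S=72.3200: V=(p*·44.4444+(1−p*)·100.0000)/1=69.1358; Δ=(44.4444−100.0000)/(83.8912−57.8560)=-2.1339; B=V−Δ·S=223.4568
Node (2,1) S=104.8640: V=(p*·0.0000+(1−p*)·44.4444)/1=19.7531; Δ=(0.0000−44.4444)/(121.6422−83.8912)=-1.1773; B=V−Δ·S=143.2099
Node (2,2) S=152.0528: V=(p*·0.0000+(1−p*)·0.0000)/1=0.0000; Δ=(0.0000−0.0000)/(176.3812−121.6422)=0.0000; B=V−Δ·S=0.0000
Node (1,0) S=90.4000: V=(p*·19.7531+(1−p*)·69.1358)/1=41.7010; Δ=(19.7531−69.1358)/(104.8640−72.3200)=-1.5174; B=V−Δ·S=178.8752
Node (1,1) S=131.0800: V=(p*·0.0000+(1−p*)·19.7531)/1=8.7791; Δ=(0.0000−19.7531)/(152.0528−104.8640)=-0.4186; B=V−Δ·S=63.6488
Node (0,0) S=113.0000: V=(p*·8.7791+(1−p*)·41.7010)/1=23.4111; Δ=(8.7791−41.7010)/(131.0800−90.4000)=-0.8093; B=V−Δ·S=114.8605
Self-financing check: at every node Δ·S+B equals the discounted successor values.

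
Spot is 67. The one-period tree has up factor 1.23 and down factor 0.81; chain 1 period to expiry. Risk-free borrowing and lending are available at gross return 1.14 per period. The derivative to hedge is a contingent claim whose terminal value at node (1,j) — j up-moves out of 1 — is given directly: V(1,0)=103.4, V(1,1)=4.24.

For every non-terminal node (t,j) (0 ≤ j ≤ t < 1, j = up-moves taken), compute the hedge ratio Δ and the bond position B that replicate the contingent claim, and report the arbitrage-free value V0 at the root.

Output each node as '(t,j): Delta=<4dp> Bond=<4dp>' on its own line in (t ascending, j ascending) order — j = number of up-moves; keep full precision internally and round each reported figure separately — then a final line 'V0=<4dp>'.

Under the risk-neutral measure, an up-move has probability p* = (R−d)/(u−d) = 0.7857 and values discount at R = 1.14.
Terminal values V(1,·): V(1,0)=103.4000, V(1,1)=4.2400
Node (0,0) S=67.0000: V=(p*·4.2400+(1−p*)·103.4000)/1.14=22.3584; Δ=(4.2400−103.4000)/(82.4100−54.2700)=-3.5238; B=V−Δ·S=258.4536
Check: Δ(0,0)·S0 + B(0,0) = 22.3584 = V0.

(0,0): Delta=-3.5238 Bond=258.4536
V0=22.3584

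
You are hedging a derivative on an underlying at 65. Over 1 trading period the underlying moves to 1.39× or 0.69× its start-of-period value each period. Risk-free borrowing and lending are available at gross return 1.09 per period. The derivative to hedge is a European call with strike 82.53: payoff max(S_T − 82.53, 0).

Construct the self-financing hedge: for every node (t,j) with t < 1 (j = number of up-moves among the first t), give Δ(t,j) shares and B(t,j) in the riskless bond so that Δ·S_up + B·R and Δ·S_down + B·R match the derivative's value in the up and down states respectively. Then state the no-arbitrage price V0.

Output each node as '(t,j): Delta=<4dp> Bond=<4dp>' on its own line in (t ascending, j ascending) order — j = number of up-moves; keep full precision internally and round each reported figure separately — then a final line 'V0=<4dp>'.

(0,0): Delta=0.1719 Bond=-7.0718
V0=4.0996

The replicating-portfolio and risk-neutral prices coincide; use p* = (1.09−0.69)/(1.39−0.69) = 0.5714 for the latter.
Terminal values V(1,·): V(1,0)=0.0000, V(1,1)=7.8200
  t=0,j=0: stock 65.0000 → up 90.3500 (V=7.8200), down 44.8500 (V=0.0000). Price 4.0996; hedge Δ=0.1719, bond B=-7.0718.
Check: Δ(0,0)·S0 + B(0,0) = 4.0996 = V0.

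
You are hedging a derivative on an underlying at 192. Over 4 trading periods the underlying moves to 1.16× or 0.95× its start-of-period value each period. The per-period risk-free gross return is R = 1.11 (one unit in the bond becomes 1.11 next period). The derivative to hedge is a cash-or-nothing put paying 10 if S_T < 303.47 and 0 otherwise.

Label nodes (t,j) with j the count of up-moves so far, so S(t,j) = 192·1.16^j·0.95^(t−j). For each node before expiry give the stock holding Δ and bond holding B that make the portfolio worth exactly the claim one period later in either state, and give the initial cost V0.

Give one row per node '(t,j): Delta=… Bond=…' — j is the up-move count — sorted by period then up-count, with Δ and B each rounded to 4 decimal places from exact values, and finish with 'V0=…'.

Risk-neutral probability p* = (R−d)/(u−d) = (1.11−0.95)/(1.16−0.95) = 0.7619.
At expiry t=4: V(4,0)=10.0000, V(4,1)=10.0000, V(4,2)=10.0000, V(4,3)=10.0000, V(4,4)=0.0000
Node (3,0) S=164.6160: V=(p*·10.0000+(1−p*)·10.0000)/1.11=9.0090; Δ=(10.0000−10.0000)/(190.9546−156.3852)=0.0000; B=V−Δ·S=9.0090
Node (3,1) S=201.0048: V=(p*·10.0000+(1−p*)·10.0000)/1.11=9.0090; Δ=(10.0000−10.0000)/(233.1656−190.9546)=0.0000; B=V−Δ·S=9.0090
Node (3,2) S=245.4374: V=(p*·10.0000+(1−p*)·10.0000)/1.11=9.0090; Δ=(10.0000−10.0000)/(284.7074−233.1656)=0.0000; B=V−Δ·S=9.0090
Node (3,3) S=299.6920: V=(p*·0.0000+(1−p*)·10.0000)/1.11=2.1450; Δ=(0.0000−10.0000)/(347.6428−284.7074)=-0.1589; B=V−Δ·S=49.7640
Node (2,0) S=173.2800: V=(p*·9.0090+(1−p*)·9.0090)/1.11=8.1162; Δ=(9.0090−9.0090)/(201.0048−164.6160)=0.0000; B=V−Δ·S=8.1162
Node (2,1) S=211.5840: V=(p*·9.0090+(1−p*)·9.0090)/1.11=8.1162; Δ=(9.0090−9.0090)/(245.4374−201.0048)=0.0000; B=V−Δ·S=8.1162
Node (2,2) S=258.3552: V=(p*·2.1450+(1−p*)·9.0090)/1.11=3.4048; Δ=(2.1450−9.0090)/(299.6920−245.4374)=-0.1265; B=V−Δ·S=36.0905
Node (1,0) S=182.4000: V=(p*·8.1162+(1−p*)·8.1162)/1.11=7.3119; Δ=(8.1162−8.1162)/(211.5840−173.2800)=0.0000; B=V−Δ·S=7.3119
Node (1,1) S=222.7200: V=(p*·3.4048+(1−p*)·8.1162)/1.11=4.0780; Δ=(3.4048−8.1162)/(258.3552−211.5840)=-0.1007; B=V−Δ·S=26.5135
Node (0,0) S=192.0000: V=(p*·4.0780+(1−p*)·7.3119)/1.11=4.3675; Δ=(4.0780−7.3119)/(222.7200−182.4000)=-0.0802; B=V−Δ·S=19.7673
Root portfolio cost Δ·192+B reproduces V0=4.3675.

(0,0): Delta=-0.0802 Bond=19.7673
(1,0): Delta=0.0000 Bond=7.3119
(1,1): Delta=-0.1007 Bond=26.5135
(2,0): Delta=0.0000 Bond=8.1162
(2,1): Delta=0.0000 Bond=8.1162
(2,2): Delta=-0.1265 Bond=36.0905
(3,0): Delta=0.0000 Bond=9.0090
(3,1): Delta=0.0000 Bond=9.0090
(3,2): Delta=0.0000 Bond=9.0090
(3,3): Delta=-0.1589 Bond=49.7640
V0=4.3675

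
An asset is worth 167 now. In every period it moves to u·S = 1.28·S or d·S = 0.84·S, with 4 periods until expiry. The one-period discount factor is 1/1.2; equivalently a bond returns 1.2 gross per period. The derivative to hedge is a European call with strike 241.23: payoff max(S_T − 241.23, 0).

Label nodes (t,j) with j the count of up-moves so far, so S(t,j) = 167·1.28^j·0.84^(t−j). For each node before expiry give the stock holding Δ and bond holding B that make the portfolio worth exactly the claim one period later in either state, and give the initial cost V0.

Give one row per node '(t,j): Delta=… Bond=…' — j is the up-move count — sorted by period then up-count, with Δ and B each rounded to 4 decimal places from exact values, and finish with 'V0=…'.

Under the risk-neutral measure, an up-move has probability p* = (R−d)/(u−d) = 0.8182 and values discount at R = 1.2.
Payoff layer (t=4): V(4,0)=0.0000, V(4,1)=0.0000, V(4,2)=0.0000, V(4,3)=52.9585, V(4,4)=207.0572
(3,0): S=98.9816. Δ = (V_up−V_dn)/(S_up−S_dn) = (0.0000−0.0000)/(126.6964−83.1445) = 0.0000. V = [p*·0.0000 + (1−p*)·0.0000]/1.2 = 0.0000. B = V − Δ·S = 0.0000.
(3,1): S=150.8291. Δ = (V_up−V_dn)/(S_up−S_dn) = (0.0000−0.0000)/(193.0612−126.6964) = 0.0000. V = [p*·0.0000 + (1−p*)·0.0000]/1.2 = 0.0000. B = V − Δ·S = 0.0000.
(3,2): S=229.8348. Δ = (V_up−V_dn)/(S_up−S_dn) = (52.9585−0.0000)/(294.1885−193.0612) = 0.5237. V = [p*·52.9585 + (1−p*)·0.0000]/1.2 = 36.1081. B = V − Δ·S = -84.2521.
(3,3): S=350.2244. Δ = (V_up−V_dn)/(S_up−S_dn) = (207.0572−52.9585)/(448.2872−294.1885) = 1.0000. V = [p*·207.0572 + (1−p*)·52.9585]/1.2 = 149.1994. B = V − Δ·S = -201.0250.
(2,0): S=117.8352. Δ = (V_up−V_dn)/(S_up−S_dn) = (0.0000−0.0000)/(150.8291−98.9816) = 0.0000. V = [p*·0.0000 + (1−p*)·0.0000]/1.2 = 0.0000. B = V − Δ·S = 0.0000.
(2,1): S=179.5584. Δ = (V_up−V_dn)/(S_up−S_dn) = (36.1081−0.0000)/(229.8348−150.8291) = 0.4570. V = [p*·36.1081 + (1−p*)·0.0000]/1.2 = 24.6191. B = V − Δ·S = -57.4446.
(2,2): S=273.6128. Δ = (V_up−V_dn)/(S_up−S_dn) = (149.1994−36.1081)/(350.2244−229.8348) = 0.9394. V = [p*·149.1994 + (1−p*)·36.1081]/1.2 = 107.1978. B = V − Δ·S = -149.8280.
(1,0): S=140.2800. Δ = (V_up−V_dn)/(S_up−S_dn) = (24.6191−0.0000)/(179.5584−117.8352) = 0.3989. V = [p*·24.6191 + (1−p*)·0.0000]/1.2 = 16.7858. B = V − Δ·S = -39.1668.
(1,1): S=213.7600. Δ = (V_up−V_dn)/(S_up−S_dn) = (107.1978−24.6191)/(273.6128−179.5584) = 0.8780. V = [p*·107.1978 + (1−p*)·24.6191]/1.2 = 76.8196. B = V − Δ·S = -110.8592.
(0,0): S=167.0000. Δ = (V_up−V_dn)/(S_up−S_dn) = (76.8196−16.7858)/(213.7600−140.2800) = 0.8170. V = [p*·76.8196 + (1−p*)·16.7858]/1.2 = 54.9203. B = V − Δ·S = -81.5202.
The time-0 hedge costs 54.9203, which is the no-arbitrage price.

(0,0): Delta=0.8170 Bond=-81.5202
(1,0): Delta=0.3989 Bond=-39.1668
(1,1): Delta=0.8780 Bond=-110.8592
(2,0): Delta=0.0000 Bond=0.0000
(2,1): Delta=0.4570 Bond=-57.4446
(2,2): Delta=0.9394 Bond=-149.8280
(3,0): Delta=0.0000 Bond=0.0000
(3,1): Delta=0.0000 Bond=0.0000
(3,2): Delta=0.5237 Bond=-84.2521
(3,3): Delta=1.0000 Bond=-201.0250
V0=54.9203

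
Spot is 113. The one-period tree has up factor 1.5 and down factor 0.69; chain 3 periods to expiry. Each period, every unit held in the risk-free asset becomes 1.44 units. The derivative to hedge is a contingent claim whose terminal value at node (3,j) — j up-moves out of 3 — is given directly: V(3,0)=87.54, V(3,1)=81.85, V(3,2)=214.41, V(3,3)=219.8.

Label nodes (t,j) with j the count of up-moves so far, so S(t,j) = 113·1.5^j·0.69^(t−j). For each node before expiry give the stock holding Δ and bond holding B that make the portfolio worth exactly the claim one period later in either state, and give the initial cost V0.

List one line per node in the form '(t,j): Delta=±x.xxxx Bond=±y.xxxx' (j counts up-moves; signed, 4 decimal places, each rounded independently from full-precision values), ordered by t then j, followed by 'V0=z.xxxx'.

The replicating-portfolio and risk-neutral prices coincide; use p* = (1.44−0.69)/(1.5−0.69) = 0.9259 for the latter.
Terminal values V(3,·): V(3,0)=87.5400, V(3,1)=81.8500, V(3,2)=214.4100, V(3,3)=219.8000
(2,0): S=53.7993. Δ = (V_up−V_dn)/(S_up−S_dn) = (81.8500−87.5400)/(80.6989−37.1215) = -0.1306. V = [p*·81.8500 + (1−p*)·87.5400]/1.44 = 57.1330. B = V − Δ·S = 64.1577.
(2,1): S=116.9550. Δ = (V_up−V_dn)/(S_up−S_dn) = (214.4100−81.8500)/(175.4325−80.6989) = 1.3993. V = [p*·214.4100 + (1−p*)·81.8500]/1.44 = 142.0769. B = V − Δ·S = -21.5774.
(2,2): S=254.2500. Δ = (V_up−V_dn)/(S_up−S_dn) = (219.8000−214.4100)/(381.3750−175.4325) = 0.0262. V = [p*·219.8000 + (1−p*)·214.4100]/1.44 = 152.3616. B = V − Δ·S = 145.7073.
(1,0): S=77.9700. Δ = (V_up−V_dn)/(S_up−S_dn) = (142.0769−57.1330)/(116.9550−53.7993) = 1.3450. V = [p*·142.0769 + (1−p*)·57.1330]/1.44 = 94.2950. B = V − Δ·S = -10.5741.
(1,1): S=169.5000. Δ = (V_up−V_dn)/(S_up−S_dn) = (152.3616−142.0769)/(254.2500−116.9550) = 0.0749. V = [p*·152.3616 + (1−p*)·142.0769]/1.44 = 105.2776. B = V − Δ·S = 92.5804.
(0,0): S=113.0000. Δ = (V_up−V_dn)/(S_up−S_dn) = (105.2776−94.2950)/(169.5000−77.9700) = 0.1200. V = [p*·105.2776 + (1−p*)·94.2950]/1.44 = 72.5445. B = V − Δ·S = 58.9857.
Each (Δ,B) replicates both successor values, so the strategy is self-financing and V0 is arbitrage-free.

(0,0): Delta=0.1200 Bond=58.9857
(1,0): Delta=1.3450 Bond=-10.5741
(1,1): Delta=0.0749 Bond=92.5804
(2,0): Delta=-0.1306 Bond=64.1577
(2,1): Delta=1.3993 Bond=-21.5774
(2,2): Delta=0.0262 Bond=145.7073
V0=72.5445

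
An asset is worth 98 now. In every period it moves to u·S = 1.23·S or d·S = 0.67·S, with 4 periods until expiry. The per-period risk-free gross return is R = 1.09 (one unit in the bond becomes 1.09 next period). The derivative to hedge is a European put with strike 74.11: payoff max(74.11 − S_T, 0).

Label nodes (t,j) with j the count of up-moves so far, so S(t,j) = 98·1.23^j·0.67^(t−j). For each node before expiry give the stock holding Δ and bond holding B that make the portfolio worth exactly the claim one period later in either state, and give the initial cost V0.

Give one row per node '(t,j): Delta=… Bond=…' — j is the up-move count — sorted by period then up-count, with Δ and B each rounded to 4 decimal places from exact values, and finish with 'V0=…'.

(0,0): Delta=-0.1084 Bond=13.1622
(1,0): Delta=-0.3810 Bond=32.2435
(1,1): Delta=-0.0589 Bond=8.3813
(2,0): Delta=-1.0000 Bond=62.3769
(2,1): Delta=-0.2686 Bond=26.0683
(2,2): Delta=-0.0209 Bond=3.4913
(3,0): Delta=-1.0000 Bond=67.9908
(3,1): Delta=-1.0000 Bond=67.9908
(3,2): Delta=-0.1358 Bond=15.2223
(3,3): Delta=0.0000 Bond=0.0000
V0=2.5364

Since d<R<u, set p* = (R−d)/(u−d) = 0.7500; price each node as the discounted p*-expectation of its children.
Terminal values V(4,·): V(4,0)=54.3619, V(4,1)=37.8560, V(4,2)=7.5542, V(4,3)=0.0000, V(4,4)=0.0000
  t=3,j=0: stock 29.4748 → up 36.2540 (V=37.8560), down 19.7481 (V=54.3619). Price 38.5161; hedge Δ=-1.0000, bond B=67.9908.
  t=3,j=1: stock 54.1104 → up 66.5558 (V=7.5542), down 36.2540 (V=37.8560). Price 13.8804; hedge Δ=-1.0000, bond B=67.9908.
  t=3,j=2: stock 99.3370 → up 122.1845 (V=0.0000), down 66.5558 (V=7.5542). Price 1.7326; hedge Δ=-0.1358, bond B=15.2223.
  t=3,j=3: stock 182.3650 → up 224.3089 (V=0.0000), down 122.1845 (V=0.0000). Price 0.0000; hedge Δ=0.0000, bond B=0.0000.
  t=2,j=0: stock 43.9922 → up 54.1104 (V=13.8804), down 29.4748 (V=38.5161). Price 18.3847; hedge Δ=-1.0000, bond B=62.3769.
  t=2,j=1: stock 80.7618 → up 99.3370 (V=1.7326), down 54.1104 (V=13.8804). Price 4.3757; hedge Δ=-0.2686, bond B=26.0683.
  t=2,j=2: stock 148.2642 → up 182.3650 (V=0.0000), down 99.3370 (V=1.7326). Price 0.3974; hedge Δ=-0.0209, bond B=3.4913.
  t=1,j=0: stock 65.6600 → up 80.7618 (V=4.3757), down 43.9922 (V=18.3847). Price 7.2275; hedge Δ=-0.3810, bond B=32.2435.
  t=1,j=1: stock 120.5400 → up 148.2642 (V=0.3974), down 80.7618 (V=4.3757). Price 1.2770; hedge Δ=-0.0589, bond B=8.3813.
  t=0,j=0: stock 98.0000 → up 120.5400 (V=1.2770), down 65.6600 (V=7.2275). Price 2.5364; hedge Δ=-0.1084, bond B=13.1622.
Self-financing check: at every node Δ·S+B equals the discounted successor values.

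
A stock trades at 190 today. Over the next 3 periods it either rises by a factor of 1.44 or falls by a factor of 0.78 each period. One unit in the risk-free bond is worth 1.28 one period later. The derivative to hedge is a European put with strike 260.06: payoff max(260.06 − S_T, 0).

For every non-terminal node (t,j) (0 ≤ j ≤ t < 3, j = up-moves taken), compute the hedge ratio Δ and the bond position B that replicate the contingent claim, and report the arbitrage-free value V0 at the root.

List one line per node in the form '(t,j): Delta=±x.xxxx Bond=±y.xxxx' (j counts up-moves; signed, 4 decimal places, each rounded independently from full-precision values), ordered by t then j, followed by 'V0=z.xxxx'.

No-arbitrage ⇒ martingale measure with p* = (R−d)/(u−d) = 0.7576.
Terminal payoffs: V(3,0)=169.8951, V(3,1)=93.6018, V(3,2)=0.0000, V(3,3)=0.0000
  t=2,j=0: stock 115.5960 → up 166.4582 (V=93.6018), down 90.1649 (V=169.8951). Price 87.5759; hedge Δ=-1.0000, bond B=203.1719.
  t=2,j=1: stock 213.4080 → up 307.3075 (V=0.0000), down 166.4582 (V=93.6018). Price 17.7276; hedge Δ=-0.6646, bond B=159.5485.
  t=2,j=2: stock 393.9840 → up 567.3370 (V=0.0000), down 307.3075 (V=0.0000). Price 0.0000; hedge Δ=0.0000, bond B=0.0000.
  t=1,j=0: stock 148.2000 → up 213.4080 (V=17.7276), down 115.5960 (V=87.5759). Price 27.0785; hedge Δ=-0.7141, bond B=132.9092.
  t=1,j=1: stock 273.6000 → up 393.9840 (V=0.0000), down 213.4080 (V=17.7276). Price 3.3575; hedge Δ=-0.0982, bond B=30.2175.
  t=0,j=0: stock 190.0000 → up 273.6000 (V=3.3575), down 148.2000 (V=27.0785). Price 7.1157; hedge Δ=-0.1892, bond B=43.0566.
The time-0 hedge costs 7.1157, which is the no-arbitrage price.

(0,0): Delta=-0.1892 Bond=43.0566
(1,0): Delta=-0.7141 Bond=132.9092
(1,1): Delta=-0.0982 Bond=30.2175
(2,0): Delta=-1.0000 Bond=203.1719
(2,1): Delta=-0.6646 Bond=159.5485
(2,2): Delta=0.0000 Bond=0.0000
V0=7.1157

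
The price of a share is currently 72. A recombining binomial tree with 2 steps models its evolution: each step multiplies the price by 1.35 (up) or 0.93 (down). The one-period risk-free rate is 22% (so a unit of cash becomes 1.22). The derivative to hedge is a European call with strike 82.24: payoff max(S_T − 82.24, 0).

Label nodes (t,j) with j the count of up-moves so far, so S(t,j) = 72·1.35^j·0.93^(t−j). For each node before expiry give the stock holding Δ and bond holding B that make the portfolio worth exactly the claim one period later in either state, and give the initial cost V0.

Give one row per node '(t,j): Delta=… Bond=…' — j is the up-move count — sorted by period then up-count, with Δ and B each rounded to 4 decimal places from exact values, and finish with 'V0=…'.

No-arbitrage ⇒ martingale measure with p* = (R−d)/(u−d) = 0.6905.
Payoff layer (t=2): V(2,0)=0.0000, V(2,1)=8.1560, V(2,2)=48.9800
Node (1,0) S=66.9600: V=(p*·8.1560+(1−p*)·0.0000)/1.22=4.6160; Δ=(8.1560−0.0000)/(90.3960−62.2728)=0.2900; B=V−Δ·S=-14.8030
Node (1,1) S=97.2000: V=(p*·48.9800+(1−p*)·8.1560)/1.22=29.7902; Δ=(48.9800−8.1560)/(131.2200−90.3960)=1.0000; B=V−Δ·S=-67.4098
Node (0,0) S=72.0000: V=(p*·29.7902+(1−p*)·4.6160)/1.22=18.0313; Δ=(29.7902−4.6160)/(97.2000−66.9600)=0.8325; B=V−Δ·S=-41.9072
The time-0 hedge costs 18.0313, which is the no-arbitrage price.

(0,0): Delta=0.8325 Bond=-41.9072
(1,0): Delta=0.2900 Bond=-14.8030
(1,1): Delta=1.0000 Bond=-67.4098
V0=18.0313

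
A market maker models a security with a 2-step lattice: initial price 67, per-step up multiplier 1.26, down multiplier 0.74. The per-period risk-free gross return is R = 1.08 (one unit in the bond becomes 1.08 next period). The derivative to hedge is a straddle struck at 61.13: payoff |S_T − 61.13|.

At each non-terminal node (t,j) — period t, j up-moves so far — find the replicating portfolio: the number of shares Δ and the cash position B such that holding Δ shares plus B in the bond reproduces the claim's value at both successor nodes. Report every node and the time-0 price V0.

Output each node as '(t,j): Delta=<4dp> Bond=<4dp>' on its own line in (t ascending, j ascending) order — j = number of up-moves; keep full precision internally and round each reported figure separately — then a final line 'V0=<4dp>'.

(0,0): Delta=0.5503 Bond=-17.2584
(1,0): Delta=-0.8960 Bond=53.0684
(1,1): Delta=1.0000 Bond=-56.6019
V0=19.6124

The replicating-portfolio and risk-neutral prices coincide; use p* = (1.08−0.74)/(1.26−0.74) = 0.6538 for the latter.
Terminal payoffs: V(2,0)=24.4408, V(2,1)=1.3408, V(2,2)=45.2392
(1,0): S=49.5800. Δ = (V_up−V_dn)/(S_up−S_dn) = (1.3408−24.4408)/(62.4708−36.6892) = -0.8960. V = [p*·1.3408 + (1−p*)·24.4408]/1.08 = 8.6453. B = V − Δ·S = 53.0684.
(1,1): S=84.4200. Δ = (V_up−V_dn)/(S_up−S_dn) = (45.2392−1.3408)/(106.3692−62.4708) = 1.0000. V = [p*·45.2392 + (1−p*)·1.3408]/1.08 = 27.8181. B = V − Δ·S = -56.6019.
(0,0): S=67.0000. Δ = (V_up−V_dn)/(S_up−S_dn) = (27.8181−8.6453)/(84.4200−49.5800) = 0.5503. V = [p*·27.8181 + (1−p*)·8.6453]/1.08 = 19.6124. B = V − Δ·S = -17.2584.
Self-financing check: at every node Δ·S+B equals the discounted successor values.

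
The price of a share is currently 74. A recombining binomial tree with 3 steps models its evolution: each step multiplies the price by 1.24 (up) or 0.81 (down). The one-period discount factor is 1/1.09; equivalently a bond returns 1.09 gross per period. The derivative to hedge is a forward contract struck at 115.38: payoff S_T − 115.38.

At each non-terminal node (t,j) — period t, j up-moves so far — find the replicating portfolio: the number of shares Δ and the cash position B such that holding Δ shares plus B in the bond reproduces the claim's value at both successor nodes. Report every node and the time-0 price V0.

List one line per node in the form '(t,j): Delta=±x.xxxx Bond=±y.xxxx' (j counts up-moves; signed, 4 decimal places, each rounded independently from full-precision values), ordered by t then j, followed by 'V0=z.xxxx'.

The replicating-portfolio and risk-neutral prices coincide; use p* = (1.09−0.81)/(1.24−0.81) = 0.6512 for the latter.
Terminal values V(3,·): V(3,0)=-76.0534, V(3,1)=-55.1763, V(3,2)=-23.2163, V(3,3)=25.7102
Node (2,0) S=48.5514: V=(p*·-55.1763+(1−p*)·-76.0534)/1.09=-57.3018; Δ=(-55.1763−-76.0534)/(60.2037−39.3266)=1.0000; B=V−Δ·S=-105.8532
Node (2,1) S=74.3256: V=(p*·-23.2163+(1−p*)·-55.1763)/1.09=-31.5276; Δ=(-23.2163−-55.1763)/(92.1637−60.2037)=1.0000; B=V−Δ·S=-105.8532
Node (2,2) S=113.7824: V=(p*·25.7102+(1−p*)·-23.2163)/1.09=7.9292; Δ=(25.7102−-23.2163)/(141.0902−92.1637)=1.0000; B=V−Δ·S=-105.8532
Node (1,0) S=59.9400: V=(p*·-31.5276+(1−p*)·-57.3018)/1.09=-37.1730; Δ=(-31.5276−-57.3018)/(74.3256−48.5514)=1.0000; B=V−Δ·S=-97.1130
Node (1,1) S=91.7600: V=(p*·7.9292+(1−p*)·-31.5276)/1.09=-5.3530; Δ=(7.9292−-31.5276)/(113.7824−74.3256)=1.0000; B=V−Δ·S=-97.1130
Node (0,0) S=74.0000: V=(p*·-5.3530+(1−p*)·-37.1730)/1.09=-15.0945; Δ=(-5.3530−-37.1730)/(91.7600−59.9400)=1.0000; B=V−Δ·S=-89.0945
The time-0 hedge costs -15.0945, which is the no-arbitrage price.

(0,0): Delta=1.0000 Bond=-89.0945
(1,0): Delta=1.0000 Bond=-97.1130
(1,1): Delta=1.0000 Bond=-97.1130
(2,0): Delta=1.0000 Bond=-105.8532
(2,1): Delta=1.0000 Bond=-105.8532
(2,2): Delta=1.0000 Bond=-105.8532
V0=-15.0945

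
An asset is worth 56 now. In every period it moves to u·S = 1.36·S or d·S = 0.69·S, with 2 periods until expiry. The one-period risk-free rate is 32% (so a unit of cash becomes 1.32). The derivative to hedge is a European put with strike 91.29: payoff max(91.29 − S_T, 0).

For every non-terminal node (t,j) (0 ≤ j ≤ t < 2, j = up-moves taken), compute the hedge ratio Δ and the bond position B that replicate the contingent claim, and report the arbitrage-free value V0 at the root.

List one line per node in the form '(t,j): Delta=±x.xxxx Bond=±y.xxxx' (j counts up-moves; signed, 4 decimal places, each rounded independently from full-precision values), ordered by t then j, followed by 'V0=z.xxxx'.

(0,0): Delta=-0.7667 Bond=45.5642
(1,0): Delta=-1.0000 Bond=69.1591
(1,1): Delta=-0.7592 Bond=59.5724
V0=2.6285

No-arbitrage ⇒ martingale measure with p* = (R−d)/(u−d) = 0.9403.
Terminal payoffs: V(2,0)=64.6284, V(2,1)=38.7396, V(2,2)=0.0000
(1,0): S=38.6400. Δ = (V_up−V_dn)/(S_up−S_dn) = (38.7396−64.6284)/(52.5504−26.6616) = -1.0000. V = [p*·38.7396 + (1−p*)·64.6284]/1.32 = 30.5191. B = V − Δ·S = 69.1591.
(1,1): S=76.1600. Δ = (V_up−V_dn)/(S_up−S_dn) = (0.0000−38.7396)/(103.5776−52.5504) = -0.7592. V = [p*·0.0000 + (1−p*)·38.7396]/1.32 = 1.7521. B = V − Δ·S = 59.5724.
(0,0): S=56.0000. Δ = (V_up−V_dn)/(S_up−S_dn) = (1.7521−30.5191)/(76.1600−38.6400) = -0.7667. V = [p*·1.7521 + (1−p*)·30.5191]/1.32 = 2.6285. B = V − Δ·S = 45.5642.
The time-0 hedge costs 2.6285, which is the no-arbitrage price.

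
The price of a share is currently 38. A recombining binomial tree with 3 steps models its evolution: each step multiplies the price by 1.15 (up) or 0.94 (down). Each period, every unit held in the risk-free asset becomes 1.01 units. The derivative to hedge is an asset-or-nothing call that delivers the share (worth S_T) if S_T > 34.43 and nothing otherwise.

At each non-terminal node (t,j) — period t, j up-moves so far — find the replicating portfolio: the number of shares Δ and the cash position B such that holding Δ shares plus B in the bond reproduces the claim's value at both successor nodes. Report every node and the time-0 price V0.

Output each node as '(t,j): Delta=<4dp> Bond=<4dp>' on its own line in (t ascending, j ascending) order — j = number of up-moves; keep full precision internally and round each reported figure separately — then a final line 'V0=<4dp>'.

(0,0): Delta=2.7232 Bond=-74.5588
(1,0): Delta=3.7773 Bond=-112.9566
(1,1): Delta=1.0000 Bond=0.0000
(2,0): Delta=5.4762 Bond=-171.1293
(2,1): Delta=1.0000 Bond=0.0000
(2,2): Delta=1.0000 Bond=0.0000
V0=28.9233

Since d<R<u, set p* = (R−d)/(u−d) = 0.3333; price each node as the discounted p*-expectation of its children.
Payoff layer (t=3): V(3,0)=0.0000, V(3,1)=38.6133, V(3,2)=47.2397, V(3,3)=57.7932
(2,0): S=33.5768. Δ = (V_up−V_dn)/(S_up−S_dn) = (38.6133−0.0000)/(38.6133−31.5622) = 5.4762. V = [p*·38.6133 + (1−p*)·0.0000]/1.01 = 12.7437. B = V − Δ·S = -171.1293.
(2,1): S=41.0780. Δ = (V_up−V_dn)/(S_up−S_dn) = (47.2397−38.6133)/(47.2397−38.6133) = 1.0000. V = [p*·47.2397 + (1−p*)·38.6133]/1.01 = 41.0780. B = V − Δ·S = 0.0000.
(2,2): S=50.2550. Δ = (V_up−V_dn)/(S_up−S_dn) = (57.7932−47.2397)/(57.7932−47.2397) = 1.0000. V = [p*·57.7932 + (1−p*)·47.2397]/1.01 = 50.2550. B = V − Δ·S = 0.0000.
(1,0): S=35.7200. Δ = (V_up−V_dn)/(S_up−S_dn) = (41.0780−12.7437)/(41.0780−33.5768) = 3.7773. V = [p*·41.0780 + (1−p*)·12.7437]/1.01 = 21.9688. B = V − Δ·S = -112.9566.
(1,1): S=43.7000. Δ = (V_up−V_dn)/(S_up−S_dn) = (50.2550−41.0780)/(50.2550−41.0780) = 1.0000. V = [p*·50.2550 + (1−p*)·41.0780]/1.01 = 43.7000. B = V − Δ·S = 0.0000.
(0,0): S=38.0000. Δ = (V_up−V_dn)/(S_up−S_dn) = (43.7000−21.9688)/(43.7000−35.7200) = 2.7232. V = [p*·43.7000 + (1−p*)·21.9688]/1.01 = 28.9233. B = V − Δ·S = -74.5588.
Root portfolio cost Δ·38+B reproduces V0=28.9233.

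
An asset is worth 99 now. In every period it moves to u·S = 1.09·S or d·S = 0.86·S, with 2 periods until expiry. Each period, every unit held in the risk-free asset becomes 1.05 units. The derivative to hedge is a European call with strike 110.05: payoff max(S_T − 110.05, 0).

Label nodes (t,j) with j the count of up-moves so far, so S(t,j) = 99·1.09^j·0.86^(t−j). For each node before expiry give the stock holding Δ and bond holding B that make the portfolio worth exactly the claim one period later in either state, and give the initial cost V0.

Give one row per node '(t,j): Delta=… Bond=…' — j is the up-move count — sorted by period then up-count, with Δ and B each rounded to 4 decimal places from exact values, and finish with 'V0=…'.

(0,0): Delta=0.2616 Bond=-21.2140
(1,0): Delta=0.0000 Bond=0.0000
(1,1): Delta=0.3051 Bond=-26.9641
V0=4.6868

Under the risk-neutral measure, an up-move has probability p* = (R−d)/(u−d) = 0.8261 and values discount at R = 1.05.
Terminal payoffs: V(2,0)=0.0000, V(2,1)=0.0000, V(2,2)=7.5719
(1,0): S=85.1400. Δ = (V_up−V_dn)/(S_up−S_dn) = (0.0000−0.0000)/(92.8026−73.2204) = 0.0000. V = [p*·0.0000 + (1−p*)·0.0000]/1.05 = 0.0000. B = V − Δ·S = 0.0000.
(1,1): S=107.9100. Δ = (V_up−V_dn)/(S_up−S_dn) = (7.5719−0.0000)/(117.6219−92.8026) = 0.3051. V = [p*·7.5719 + (1−p*)·0.0000]/1.05 = 5.9572. B = V − Δ·S = -26.9641.
(0,0): S=99.0000. Δ = (V_up−V_dn)/(S_up−S_dn) = (5.9572−0.0000)/(107.9100−85.1400) = 0.2616. V = [p*·5.9572 + (1−p*)·0.0000]/1.05 = 4.6868. B = V − Δ·S = -21.2140.
Each (Δ,B) replicates both successor values, so the strategy is self-financing and V0 is arbitrage-free.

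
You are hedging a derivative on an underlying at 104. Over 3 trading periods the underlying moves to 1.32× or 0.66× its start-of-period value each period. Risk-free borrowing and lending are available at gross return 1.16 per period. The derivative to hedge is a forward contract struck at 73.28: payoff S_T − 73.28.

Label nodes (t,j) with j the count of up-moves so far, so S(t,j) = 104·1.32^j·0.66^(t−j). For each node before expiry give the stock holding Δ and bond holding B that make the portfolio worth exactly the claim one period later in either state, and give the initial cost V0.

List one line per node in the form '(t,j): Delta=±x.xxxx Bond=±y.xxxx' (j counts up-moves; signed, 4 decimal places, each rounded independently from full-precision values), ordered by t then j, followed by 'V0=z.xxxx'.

The replicating-portfolio and risk-neutral prices coincide; use p* = (1.16−0.66)/(1.32−0.66) = 0.7576 for the latter.
Terminal payoffs: V(3,0)=-43.3804, V(3,1)=-13.4808, V(3,2)=46.3183, V(3,3)=165.9167
Node (2,0) S=45.3024: V=(p*·-13.4808+(1−p*)·-43.3804)/1.16=-17.8700; Δ=(-13.4808−-43.3804)/(59.7992−29.8996)=1.0000; B=V−Δ·S=-63.1724
Node (2,1) S=90.6048: V=(p*·46.3183+(1−p*)·-13.4808)/1.16=27.4324; Δ=(46.3183−-13.4808)/(119.5983−59.7992)=1.0000; B=V−Δ·S=-63.1724
Node (2,2) S=181.2096: V=(p*·165.9167+(1−p*)·46.3183)/1.16=118.0372; Δ=(165.9167−46.3183)/(239.1967−119.5983)=1.0000; B=V−Δ·S=-63.1724
Node (1,0) S=68.6400: V=(p*·27.4324+(1−p*)·-17.8700)/1.16=14.1810; Δ=(27.4324−-17.8700)/(90.6048−45.3024)=1.0000; B=V−Δ·S=-54.4590
Node (1,1) S=137.2800: V=(p*·118.0372+(1−p*)·27.4324)/1.16=82.8210; Δ=(118.0372−27.4324)/(181.2096−90.6048)=1.0000; B=V−Δ·S=-54.4590
Node (0,0) S=104.0000: V=(p*·82.8210+(1−p*)·14.1810)/1.16=57.0526; Δ=(82.8210−14.1810)/(137.2800−68.6400)=1.0000; B=V−Δ·S=-46.9474
Check: Δ(0,0)·S0 + B(0,0) = 57.0526 = V0.

(0,0): Delta=1.0000 Bond=-46.9474
(1,0): Delta=1.0000 Bond=-54.4590
(1,1): Delta=1.0000 Bond=-54.4590
(2,0): Delta=1.0000 Bond=-63.1724
(2,1): Delta=1.0000 Bond=-63.1724
(2,2): Delta=1.0000 Bond=-63.1724
V0=57.0526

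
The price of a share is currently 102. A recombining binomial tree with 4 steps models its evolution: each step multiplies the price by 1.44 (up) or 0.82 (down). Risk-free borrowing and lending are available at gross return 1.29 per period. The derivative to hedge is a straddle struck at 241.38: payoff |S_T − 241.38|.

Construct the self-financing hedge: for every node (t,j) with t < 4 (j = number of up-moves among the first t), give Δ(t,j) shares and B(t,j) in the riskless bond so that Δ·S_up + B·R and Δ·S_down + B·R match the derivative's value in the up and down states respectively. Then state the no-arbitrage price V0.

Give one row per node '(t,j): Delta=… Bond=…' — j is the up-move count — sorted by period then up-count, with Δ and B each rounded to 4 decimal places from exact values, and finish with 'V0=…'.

No-arbitrage ⇒ martingale measure with p* = (R−d)/(u−d) = 0.7581.
Terminal payoffs: V(4,0)=195.2636, V(4,1)=160.3951, V(4,2)=99.1626, V(4,3)=8.3677, V(4,4)=197.2013
Node (3,0) S=56.2395: V=(p*·160.3951+(1−p*)·195.2636)/1.29=130.8767; Δ=(160.3951−195.2636)/(80.9849−46.1164)=-1.0000; B=V−Δ·S=187.1163
Node (3,1) S=98.7621: V=(p*·99.1626+(1−p*)·160.3951)/1.29=88.3542; Δ=(99.1626−160.3951)/(142.2174−80.9849)=-1.0000; B=V−Δ·S=187.1163
Node (3,2) S=173.4359: V=(p*·8.3677+(1−p*)·99.1626)/1.29=23.5149; Δ=(8.3677−99.1626)/(249.7477−142.2174)=-0.8444; B=V−Δ·S=169.9582
Node (3,3) S=304.5704: V=(p*·197.2013+(1−p*)·8.3677)/1.29=117.4541; Δ=(197.2013−8.3677)/(438.5813−249.7477)=1.0000; B=V−Δ·S=-187.1163
Node (2,0) S=68.5848: V=(p*·88.3542+(1−p*)·130.8767)/1.29=76.4666; Δ=(88.3542−130.8767)/(98.7621−56.2395)=-1.0000; B=V−Δ·S=145.0514
Node (2,1) S=120.4416: V=(p*·23.5149+(1−p*)·88.3542)/1.29=30.3890; Δ=(23.5149−88.3542)/(173.4359−98.7621)=-0.8683; B=V−Δ·S=134.9685
Node (2,2) S=211.5072: V=(p*·117.4541+(1−p*)·23.5149)/1.29=73.4317; Δ=(117.4541−23.5149)/(304.5704−173.4359)=0.7164; B=V−Δ·S=-78.0832
Node (1,0) S=83.6400: V=(p*·30.3890+(1−p*)·76.4666)/1.29=32.1991; Δ=(30.3890−76.4666)/(120.4416−68.5848)=-0.8886; B=V−Δ·S=106.5177
Node (1,1) S=146.8800: V=(p*·73.4317+(1−p*)·30.3890)/1.29=48.8513; Δ=(73.4317−30.3890)/(211.5072−120.4416)=0.4727; B=V−Δ·S=-20.5724
Node (0,0) S=102.0000: V=(p*·48.8513+(1−p*)·32.1991)/1.29=34.7461; Δ=(48.8513−32.1991)/(146.8800−83.6400)=0.2633; B=V−Δ·S=7.8878
Self-financing check: at every node Δ·S+B equals the discounted successor values.

(0,0): Delta=0.2633 Bond=7.8878
(1,0): Delta=-0.8886 Bond=106.5177
(1,1): Delta=0.4727 Bond=-20.5724
(2,0): Delta=-1.0000 Bond=145.0514
(2,1): Delta=-0.8683 Bond=134.9685
(2,2): Delta=0.7164 Bond=-78.0832
(3,0): Delta=-1.0000 Bond=187.1163
(3,1): Delta=-1.0000 Bond=187.1163
(3,2): Delta=-0.8444 Bond=169.9582
(3,3): Delta=1.0000 Bond=-187.1163
V0=34.7461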